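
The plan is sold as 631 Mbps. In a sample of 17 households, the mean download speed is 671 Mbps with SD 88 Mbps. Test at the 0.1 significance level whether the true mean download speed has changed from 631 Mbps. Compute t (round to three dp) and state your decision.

H0: μ = 631; H1: μ ≠ 631 (one-sample t-test, two-sided).
t = (x̄ − μ₀)/(s/√n) = (671 − 631)/(88/√17) = 1.874
df = n − 1 = 16
Two-sided p-value ≈ 0.079
Since p ≈ 0.079 < α = 0.1, reject H0; the data support H1.

t = 1.874; reject H0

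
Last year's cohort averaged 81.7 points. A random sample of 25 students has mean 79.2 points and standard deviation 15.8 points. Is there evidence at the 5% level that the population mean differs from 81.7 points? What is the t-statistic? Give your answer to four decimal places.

-0.7911

H0: μ = 81.7; H1: μ ≠ 81.7 (one-sample t-test, two-sided).
t = (x̄ − μ₀)/(s/√n) = (79.2 − 81.7)/(15.8/√25) = -0.7911
df = n − 1 = 24
Two-sided p-value ≈ 0.4366
Since p ≈ 0.4366 > α = 0.05, fail to reject H0; the data do not provide sufficient evidence against H0.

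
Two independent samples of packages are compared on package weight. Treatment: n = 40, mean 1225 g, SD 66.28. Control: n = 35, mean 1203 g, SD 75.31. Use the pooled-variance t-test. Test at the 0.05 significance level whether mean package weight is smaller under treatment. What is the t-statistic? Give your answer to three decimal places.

Let group 1 = treatment, group 2 = control. H0: μ_1 = μ_2; H1: μ_1 < μ_2 (two-sample pooled-variance t-test, left-tailed).
s_p² = [(40−1)·66.28² + (35−1)·75.31²]/(40+35−2) = 4988.53
t = (1225 − 1203)/√[4988.53·(1/40 + 1/35)] = 1.346
df = n₁ + n₂ − 2 = 73
p-value = P(T ≤ 1.346) ≈ 0.909
Since p ≈ 0.909 > α = 0.05, fail to reject H0; the evidence is not statistically significant.

1.346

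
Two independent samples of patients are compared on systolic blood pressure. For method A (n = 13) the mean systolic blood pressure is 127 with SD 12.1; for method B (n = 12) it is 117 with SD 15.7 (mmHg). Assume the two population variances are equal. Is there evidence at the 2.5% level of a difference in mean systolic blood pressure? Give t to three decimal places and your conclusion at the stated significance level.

t = 1.792; fail to reject H0

Let group 1 = method A, group 2 = method B. H0: μ_1 = μ_2; H1: μ_1 ≠ μ_2 (two-sample pooled-variance t-test, two-sided).
s_p² = [(13−1)·12.1² + (12−1)·15.7²]/(13+12−2) = 194.274
t = (127 − 117)/√[194.274·(1/13 + 1/12)] = 1.792
df = n₁ + n₂ − 2 = 23
Two-sided p-value ≈ 0.086
Since p ≈ 0.086 > α = 0.025, fail to reject H0; the evidence is not statistically significant.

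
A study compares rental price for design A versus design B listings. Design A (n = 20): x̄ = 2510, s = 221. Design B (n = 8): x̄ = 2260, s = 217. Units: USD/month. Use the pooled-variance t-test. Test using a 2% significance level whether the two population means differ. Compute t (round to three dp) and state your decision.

t = 2.717; reject H0

Let group 1 = design A, group 2 = design B. H0: μ_1 = μ_2; H1: μ_1 ≠ μ_2 (two-sample pooled-variance t-test, two-sided).
s_p² = [(20−1)·221² + (8−1)·217²]/(20+8−2) = 48369.3
t = (2510 − 2260)/√[48369.3·(1/20 + 1/8)] = 2.717
df = n₁ + n₂ − 2 = 26
Two-sided p-value ≈ 0.012
Since p ≈ 0.012 < α = 0.02, reject H0; the evidence is statistically significant.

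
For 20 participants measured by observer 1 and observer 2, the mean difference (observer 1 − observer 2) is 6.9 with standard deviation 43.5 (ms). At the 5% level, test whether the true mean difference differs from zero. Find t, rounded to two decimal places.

0.71

H0: μ_d = 0; H1: μ_d ≠ 0 (paired t-test on the differences, two-sided).
t = d̄/(s_d/√n) = 6.9/(43.5/√20) = 0.71
df = n − 1 = 19
Two-sided p-value ≈ 0.4867
Since p ≈ 0.4867 > α = 0.05, fail to reject H0; the evidence is not statistically significant.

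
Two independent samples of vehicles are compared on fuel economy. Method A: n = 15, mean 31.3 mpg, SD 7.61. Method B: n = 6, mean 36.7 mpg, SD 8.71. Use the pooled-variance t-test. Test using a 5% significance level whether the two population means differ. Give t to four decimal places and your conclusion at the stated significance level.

t = -1.4125; fail to reject H0

Let group 1 = method A, group 2 = method B. H0: μ_1 = μ_2; H1: μ_1 ≠ μ_2 (two-sample pooled-variance t-test, two-sided).
s_p² = [(15−1)·7.61² + (6−1)·8.71²]/(15+6−2) = 62.6363
t = (31.3 − 36.7)/√[62.6363·(1/15 + 1/6)] = -1.4125
df = n₁ + n₂ − 2 = 19
Two-sided p-value ≈ 0.174
Since p ≈ 0.174 > α = 0.05, fail to reject H0; the evidence is not statistically significant.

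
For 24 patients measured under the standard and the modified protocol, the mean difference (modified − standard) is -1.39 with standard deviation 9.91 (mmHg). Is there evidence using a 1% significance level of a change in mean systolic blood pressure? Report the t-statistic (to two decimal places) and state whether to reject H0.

H0: μ_d = 0; H1: μ_d ≠ 0 (paired t-test on the differences, two-sided).
t = d̄/(s_d/√n) = -1.39/(9.91/√24) = -0.69
df = n − 1 = 23
Two-sided p-value ≈ 0.4989
Since p ≈ 0.4989 > α = 0.01, fail to reject H0; the evidence is not statistically significant.

t = -0.69; fail to reject H0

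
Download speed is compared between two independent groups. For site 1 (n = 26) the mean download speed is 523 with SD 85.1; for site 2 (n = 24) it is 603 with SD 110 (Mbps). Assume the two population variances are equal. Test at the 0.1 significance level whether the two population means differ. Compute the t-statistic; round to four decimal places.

-2.8890

Let group 1 = site 1, group 2 = site 2. H0: μ_1 = μ_2; H1: μ_1 ≠ μ_2 (two-sample pooled-variance t-test, two-sided).
s_p² = [(26−1)·85.1² + (24−1)·110²]/(26+24−2) = 9569.8
t = (523 − 603)/√[9569.8·(1/26 + 1/24)] = -2.8890
df = n₁ + n₂ − 2 = 48
Two-sided p-value ≈ 0.0058
Since p ≈ 0.0058 < α = 0.1, reject H0; the data support H1.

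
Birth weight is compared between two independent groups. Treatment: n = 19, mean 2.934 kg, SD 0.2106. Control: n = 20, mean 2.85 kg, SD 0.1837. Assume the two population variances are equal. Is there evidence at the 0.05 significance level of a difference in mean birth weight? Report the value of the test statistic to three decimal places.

1.329

Let group 1 = treatment, group 2 = control. H0: μ_1 = μ_2; H1: μ_1 ≠ μ_2 (two-sample pooled-variance t-test, two-sided).
s_p² = [(19−1)·0.2106² + (20−1)·0.1837²]/(19+20−2) = 0.0389057
t = (2.934 − 2.85)/√[0.0389057·(1/19 + 1/20)] = 1.329
df = n₁ + n₂ − 2 = 37
Two-sided p-value ≈ 0.1919
Since p ≈ 0.1919 > α = 0.05, fail to reject H0; the data do not provide sufficient evidence against H0.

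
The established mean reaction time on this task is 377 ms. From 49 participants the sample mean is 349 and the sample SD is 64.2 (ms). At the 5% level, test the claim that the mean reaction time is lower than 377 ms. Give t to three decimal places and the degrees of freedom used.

t = -3.053, df = 48

H0: μ = 377; H1: μ < 377 (one-sample t-test, left-tailed).
t = (x̄ − μ₀)/(s/√n) = (349 − 377)/(64.2/√49) = -3.053
df = n − 1 = 48
p-value = P(T ≤ -3.053) ≈ 0.002
Since p ≈ 0.002 < α = 0.05, reject H0; the data support H1.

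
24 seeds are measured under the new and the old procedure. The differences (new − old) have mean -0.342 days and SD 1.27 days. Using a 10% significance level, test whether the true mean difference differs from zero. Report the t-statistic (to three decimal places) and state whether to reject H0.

H0: μ_d = 0; H1: μ_d ≠ 0 (paired t-test on the differences, two-sided).
t = d̄/(s_d/√n) = -0.342/(1.27/√24) = -1.319
df = n − 1 = 23
Two-sided p-value ≈ 0.2001
Since p ≈ 0.2001 > α = 0.1, fail to reject H0; the evidence is not statistically significant.

t = -1.319; fail to reject H0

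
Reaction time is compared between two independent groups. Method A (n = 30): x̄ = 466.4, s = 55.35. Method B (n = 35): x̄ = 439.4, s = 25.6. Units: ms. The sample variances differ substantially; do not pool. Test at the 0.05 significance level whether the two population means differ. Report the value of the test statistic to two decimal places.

2.46

Let group 1 = method A, group 2 = method B. H0: μ_1 = μ_2; H1: μ_1 ≠ μ_2 (Welch's two-sample t-test, two-sided).
t = (x̄_1 − x̄_2)/√(s_1²/n_1 + s_2²/n_2) = (466.4 − 439.4)/√(55.35²/30 + 25.6²/35) = 2.46
Welch–Satterthwaite df ≈ 39.48
Two-sided p-value ≈ 0.0185
Since p ≈ 0.0185 < α = 0.05, reject H0; the data support H1.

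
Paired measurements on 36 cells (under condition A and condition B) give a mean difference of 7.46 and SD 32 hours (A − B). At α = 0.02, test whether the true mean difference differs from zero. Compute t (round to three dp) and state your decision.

H0: μ_d = 0; H1: μ_d ≠ 0 (paired t-test on the differences, two-sided).
t = d̄/(s_d/√n) = 7.46/(32/√36) = 1.399
df = n − 1 = 35
Two-sided p-value ≈ 0.171
Since p ≈ 0.171 > α = 0.02, fail to reject H0; the evidence is not statistically significant.

t = 1.399; fail to reject H0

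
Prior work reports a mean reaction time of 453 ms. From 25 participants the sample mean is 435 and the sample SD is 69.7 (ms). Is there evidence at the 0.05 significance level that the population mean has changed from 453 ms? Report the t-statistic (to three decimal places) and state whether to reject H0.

H0: μ = 453; H1: μ ≠ 453 (one-sample t-test, two-sided).
t = (x̄ − μ₀)/(s/√n) = (435 − 453)/(69.7/√25) = -1.291
df = n − 1 = 24
Two-sided p-value ≈ 0.2089
Since p ≈ 0.2089 > α = 0.05, fail to reject H0; the data do not provide sufficient evidence against H0.

t = -1.291; fail to reject H0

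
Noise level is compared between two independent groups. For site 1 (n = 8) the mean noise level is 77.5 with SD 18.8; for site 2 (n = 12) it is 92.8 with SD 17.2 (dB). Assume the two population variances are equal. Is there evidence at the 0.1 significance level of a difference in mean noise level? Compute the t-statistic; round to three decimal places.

-1.879

Let group 1 = site 1, group 2 = site 2. H0: μ_1 = μ_2; H1: μ_1 ≠ μ_2 (two-sample pooled-variance t-test, two-sided).
s_p² = [(8−1)·18.8² + (12−1)·17.2²]/(8+12−2) = 318.24
t = (77.5 − 92.8)/√[318.24·(1/8 + 1/12)] = -1.879
df = n₁ + n₂ − 2 = 18
Two-sided p-value ≈ 0.077
Since p ≈ 0.077 < α = 0.1, reject H0; the evidence is statistically significant.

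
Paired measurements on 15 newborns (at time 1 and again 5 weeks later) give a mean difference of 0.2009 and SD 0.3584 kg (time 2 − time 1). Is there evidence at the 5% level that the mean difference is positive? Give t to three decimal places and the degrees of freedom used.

t = 2.171, df = 14

H0: μ_d = 0; H1: μ_d > 0 (paired t-test on the differences, right-tailed).
t = d̄/(s_d/√n) = 0.2009/(0.3584/√15) = 2.171
df = n − 1 = 14
p-value = P(T ≥ 2.171) ≈ 0.024
Since p ≈ 0.024 < α = 0.05, reject H0; the evidence is statistically significant.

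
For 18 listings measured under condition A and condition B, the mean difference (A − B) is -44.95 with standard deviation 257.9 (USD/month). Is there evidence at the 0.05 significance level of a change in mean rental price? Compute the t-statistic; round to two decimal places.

-0.74

H0: μ_d = 0; H1: μ_d ≠ 0 (paired t-test on the differences, two-sided).
t = d̄/(s_d/√n) = -44.95/(257.9/√18) = -0.74
df = n − 1 = 17
Two-sided p-value ≈ 0.4697
Since p ≈ 0.4697 > α = 0.05, fail to reject H0; the evidence is not statistically significant.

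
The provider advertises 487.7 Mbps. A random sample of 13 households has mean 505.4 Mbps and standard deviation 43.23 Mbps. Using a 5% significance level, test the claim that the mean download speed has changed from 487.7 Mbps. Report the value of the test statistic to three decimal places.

1.476

H0: μ = 487.7; H1: μ ≠ 487.7 (one-sample t-test, two-sided).
t = (x̄ − μ₀)/(s/√n) = (505.4 − 487.7)/(43.23/√13) = 1.476
df = n − 1 = 12
Two-sided p-value ≈ 0.166
Since p ≈ 0.166 > α = 0.05, fail to reject H0; the evidence is not statistically significant.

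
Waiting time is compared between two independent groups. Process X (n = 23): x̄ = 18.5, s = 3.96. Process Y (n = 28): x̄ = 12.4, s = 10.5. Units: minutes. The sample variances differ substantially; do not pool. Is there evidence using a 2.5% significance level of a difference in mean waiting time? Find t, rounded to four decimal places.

Let group 1 = process X, group 2 = process Y. H0: μ_1 = μ_2; H1: μ_1 ≠ μ_2 (Welch's two-sample t-test, two-sided).
t = (x̄_1 − x̄_2)/√(s_1²/n_1 + s_2²/n_2) = (18.5 − 12.4)/√(3.96²/23 + 10.5²/28) = 2.8382
Welch–Satterthwaite df ≈ 35.84
Two-sided p-value ≈ 0.007
Since p ≈ 0.007 < α = 0.025, reject H0; the evidence is statistically significant.

2.8382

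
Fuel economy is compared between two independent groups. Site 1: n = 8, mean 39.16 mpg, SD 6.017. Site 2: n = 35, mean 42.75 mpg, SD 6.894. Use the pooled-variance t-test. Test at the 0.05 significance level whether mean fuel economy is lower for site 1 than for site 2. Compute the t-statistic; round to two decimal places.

Let group 1 = site 1, group 2 = site 2. H0: μ_1 = μ_2; H1: μ_1 < μ_2 (two-sample pooled-variance t-test, left-tailed).
s_p² = [(8−1)·6.017² + (35−1)·6.894²]/(8+35−2) = 45.594
t = (39.16 − 42.75)/√[45.594·(1/8 + 1/35)] = -1.36
df = n₁ + n₂ − 2 = 41
p-value = P(T ≤ -1.36) ≈ 0.091
Since p ≈ 0.091 > α = 0.05, fail to reject H0; the evidence is not statistically significant.

-1.36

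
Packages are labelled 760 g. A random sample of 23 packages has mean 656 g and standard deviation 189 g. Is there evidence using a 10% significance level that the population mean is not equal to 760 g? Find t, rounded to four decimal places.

H0: μ = 760; H1: μ ≠ 760 (one-sample t-test, two-sided).
t = (x̄ − μ₀)/(s/√n) = (656 − 760)/(189/√23) = -2.6390
df = n − 1 = 22
Two-sided p-value ≈ 0.015
Since p ≈ 0.015 < α = 0.1, reject H0; the data support H1.

-2.6390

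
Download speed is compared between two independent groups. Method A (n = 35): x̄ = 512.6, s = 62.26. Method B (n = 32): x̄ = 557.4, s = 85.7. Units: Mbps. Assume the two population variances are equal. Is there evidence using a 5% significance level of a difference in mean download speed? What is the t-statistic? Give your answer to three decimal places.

-2.463

Let group 1 = method A, group 2 = method B. H0: μ_1 = μ_2; H1: μ_1 ≠ μ_2 (two-sample pooled-variance t-test, two-sided).
s_p² = [(35−1)·62.26² + (32−1)·85.7²]/(35+32−2) = 5530.36
t = (512.6 − 557.4)/√[5530.36·(1/35 + 1/32)] = -2.463
df = n₁ + n₂ − 2 = 65
Two-sided p-value ≈ 0.0164
Since p ≈ 0.0164 < α = 0.05, reject H0; the evidence is statistically significant.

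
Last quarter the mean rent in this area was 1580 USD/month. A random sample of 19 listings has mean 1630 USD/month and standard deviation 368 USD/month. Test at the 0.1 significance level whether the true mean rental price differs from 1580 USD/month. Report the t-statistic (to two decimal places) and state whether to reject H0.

t = 0.59; fail to reject H0

H0: μ = 1580; H1: μ ≠ 1580 (one-sample t-test, two-sided).
t = (x̄ − μ₀)/(s/√n) = (1630 − 1580)/(368/√19) = 0.59
df = n − 1 = 18
Two-sided p-value ≈ 0.561
Since p ≈ 0.561 > α = 0.1, fail to reject H0; the evidence is not statistically significant.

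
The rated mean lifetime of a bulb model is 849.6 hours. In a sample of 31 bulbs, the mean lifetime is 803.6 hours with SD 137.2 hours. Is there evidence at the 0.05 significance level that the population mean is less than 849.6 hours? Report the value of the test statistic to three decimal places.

-1.867

H0: μ = 849.6; H1: μ < 849.6 (one-sample t-test, left-tailed).
t = (x̄ − μ₀)/(s/√n) = (803.6 − 849.6)/(137.2/√31) = -1.867
df = n − 1 = 30
p-value = P(T ≤ -1.867) ≈ 0.036
Since p ≈ 0.036 < α = 0.05, reject H0; the evidence is statistically significant.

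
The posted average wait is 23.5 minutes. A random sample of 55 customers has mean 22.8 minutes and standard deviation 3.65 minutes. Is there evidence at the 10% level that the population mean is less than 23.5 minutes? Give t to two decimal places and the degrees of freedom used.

H0: μ = 23.5; H1: μ < 23.5 (one-sample t-test, left-tailed).
t = (x̄ − μ₀)/(s/√n) = (22.8 − 23.5)/(3.65/√55) = -1.42
df = n − 1 = 54
p-value = P(T ≤ -1.42) ≈ 0.0803
Since p ≈ 0.0803 < α = 0.1, reject H0; the data support H1.

t = -1.42, df = 54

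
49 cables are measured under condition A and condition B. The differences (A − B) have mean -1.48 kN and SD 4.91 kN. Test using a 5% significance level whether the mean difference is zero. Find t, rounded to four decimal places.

-2.1100

H0: μ_d = 0; H1: μ_d ≠ 0 (paired t-test on the differences, two-sided).
t = d̄/(s_d/√n) = -1.48/(4.91/√49) = -2.1100
df = n − 1 = 48
Two-sided p-value ≈ 0.0401
Since p ≈ 0.0401 < α = 0.05, reject H0; the evidence is statistically significant.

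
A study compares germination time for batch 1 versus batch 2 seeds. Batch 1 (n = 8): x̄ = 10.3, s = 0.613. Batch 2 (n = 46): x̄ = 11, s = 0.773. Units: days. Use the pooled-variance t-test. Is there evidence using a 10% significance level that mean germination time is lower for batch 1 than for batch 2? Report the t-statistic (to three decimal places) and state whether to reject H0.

Let group 1 = batch 1, group 2 = batch 2. H0: μ_1 = μ_2; H1: μ_1 < μ_2 (two-sample pooled-variance t-test, left-tailed).
s_p² = [(8−1)·0.613² + (46−1)·0.773²]/(8+46−2) = 0.567677
t = (10.3 − 11)/√[0.567677·(1/8 + 1/46)] = -2.425
df = n₁ + n₂ − 2 = 52
p-value = P(T ≤ -2.425) ≈ 0.0094
Since p ≈ 0.0094 < α = 0.1, reject H0; the data support H1.

t = -2.425; reject H0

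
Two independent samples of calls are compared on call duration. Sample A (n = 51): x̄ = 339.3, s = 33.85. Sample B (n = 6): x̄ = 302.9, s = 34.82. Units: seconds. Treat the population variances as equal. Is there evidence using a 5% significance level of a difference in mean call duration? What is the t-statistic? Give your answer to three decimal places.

Let group 1 = sample A, group 2 = sample B. H0: μ_1 = μ_2; H1: μ_1 ≠ μ_2 (two-sample pooled-variance t-test, two-sided).
s_p² = [(51−1)·33.85² + (6−1)·34.82²]/(51+6−2) = 1151.88
t = (339.3 − 302.9)/√[1151.88·(1/51 + 1/6)] = 2.485
df = n₁ + n₂ − 2 = 55
Two-sided p-value ≈ 0.016
Since p ≈ 0.016 < α = 0.05, reject H0; the evidence is statistically significant.

2.485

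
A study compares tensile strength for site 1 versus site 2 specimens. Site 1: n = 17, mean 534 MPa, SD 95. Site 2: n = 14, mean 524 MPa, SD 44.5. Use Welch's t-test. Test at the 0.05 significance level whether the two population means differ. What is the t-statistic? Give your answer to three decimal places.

Let group 1 = site 1, group 2 = site 2. H0: μ_1 = μ_2; H1: μ_1 ≠ μ_2 (Welch's two-sample t-test, two-sided).
t = (x̄_1 − x̄_2)/√(s_1²/n_1 + s_2²/n_2) = (534 − 524)/√(95²/17 + 44.5²/14) = 0.386
Welch–Satterthwaite df ≈ 23.60
Two-sided p-value ≈ 0.703
Since p ≈ 0.703 > α = 0.05, fail to reject H0; the data do not provide sufficient evidence against H0.

0.386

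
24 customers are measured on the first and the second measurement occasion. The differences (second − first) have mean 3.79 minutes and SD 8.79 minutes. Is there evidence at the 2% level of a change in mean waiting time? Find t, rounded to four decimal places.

2.1123

H0: μ_d = 0; H1: μ_d ≠ 0 (paired t-test on the differences, two-sided).
t = d̄/(s_d/√n) = 3.79/(8.79/√24) = 2.1123
df = n − 1 = 23
Two-sided p-value ≈ 0.046
Since p ≈ 0.046 > α = 0.02, fail to reject H0; the data do not provide sufficient evidence against H0.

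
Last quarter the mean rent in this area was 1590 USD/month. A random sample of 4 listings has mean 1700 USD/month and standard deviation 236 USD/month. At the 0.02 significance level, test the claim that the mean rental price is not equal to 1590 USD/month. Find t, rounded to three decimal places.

0.932

H0: μ = 1590; H1: μ ≠ 1590 (one-sample t-test, two-sided).
t = (x̄ − μ₀)/(s/√n) = (1700 − 1590)/(236/√4) = 0.932
df = n − 1 = 3
Two-sided p-value ≈ 0.4200
Since p ≈ 0.4200 > α = 0.02, fail to reject H0; the data do not provide sufficient evidence against H0.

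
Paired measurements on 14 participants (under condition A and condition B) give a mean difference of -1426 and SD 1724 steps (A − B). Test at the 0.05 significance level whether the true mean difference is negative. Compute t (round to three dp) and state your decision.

H0: μ_d = 0; H1: μ_d < 0 (paired t-test on the differences, left-tailed).
t = d̄/(s_d/√n) = -1426/(1724/√14) = -3.095
df = n − 1 = 13
p-value = P(T ≤ -3.095) ≈ 0.0043
Since p ≈ 0.0043 < α = 0.05, reject H0; the evidence is statistically significant.

t = -3.095; reject H0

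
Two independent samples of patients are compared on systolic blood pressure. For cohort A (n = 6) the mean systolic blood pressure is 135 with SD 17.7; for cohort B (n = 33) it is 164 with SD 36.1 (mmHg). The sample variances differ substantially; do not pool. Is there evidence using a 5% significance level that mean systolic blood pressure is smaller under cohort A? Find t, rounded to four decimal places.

Let group 1 = cohort A, group 2 = cohort B. H0: μ_1 = μ_2; H1: μ_1 < μ_2 (Welch's two-sample t-test, left-tailed).
t = (x̄_1 − x̄_2)/√(s_1²/n_1 + s_2²/n_2) = (135 − 164)/√(17.7²/6 + 36.1²/33) = -3.0283
Welch–Satterthwaite df ≈ 14.16
p-value = P(T ≤ -3.0283) ≈ 0.004
Since p ≈ 0.004 < α = 0.05, reject H0; the data support H1.

-3.0283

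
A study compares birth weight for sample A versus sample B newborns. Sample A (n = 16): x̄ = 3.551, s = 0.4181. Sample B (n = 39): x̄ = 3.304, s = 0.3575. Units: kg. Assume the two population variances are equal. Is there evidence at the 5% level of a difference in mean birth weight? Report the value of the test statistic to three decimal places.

2.215

Let group 1 = sample A, group 2 = sample B. H0: μ_1 = μ_2; H1: μ_1 ≠ μ_2 (two-sample pooled-variance t-test, two-sided).
s_p² = [(16−1)·0.4181² + (39−1)·0.3575²]/(16+39−2) = 0.141109
t = (3.551 − 3.304)/√[0.141109·(1/16 + 1/39)] = 2.215
df = n₁ + n₂ − 2 = 53
Two-sided p-value ≈ 0.031
Since p ≈ 0.031 < α = 0.05, reject H0; the data support H1.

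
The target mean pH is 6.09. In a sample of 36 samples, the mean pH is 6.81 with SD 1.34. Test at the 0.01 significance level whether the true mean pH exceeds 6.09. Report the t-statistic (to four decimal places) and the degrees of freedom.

H0: μ = 6.09; H1: μ > 6.09 (one-sample t-test, right-tailed).
t = (x̄ − μ₀)/(s/√n) = (6.81 − 6.09)/(1.34/√36) = 3.2239
df = n − 1 = 35
p-value = P(T ≥ 3.2239) ≈ 0.001
Since p ≈ 0.001 < α = 0.01, reject H0; the evidence is statistically significant.

t = 3.2239, df = 35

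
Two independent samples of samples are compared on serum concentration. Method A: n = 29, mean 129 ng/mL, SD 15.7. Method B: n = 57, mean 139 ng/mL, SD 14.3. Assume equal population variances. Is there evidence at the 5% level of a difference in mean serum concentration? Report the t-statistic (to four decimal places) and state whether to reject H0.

t = -2.9660; reject H0

Let group 1 = method A, group 2 = method B. H0: μ_1 = μ_2; H1: μ_1 ≠ μ_2 (two-sample pooled-variance t-test, two-sided).
s_p² = [(29−1)·15.7² + (57−1)·14.3²]/(29+57−2) = 218.49
t = (129 − 139)/√[218.49·(1/29 + 1/57)] = -2.9660
df = n₁ + n₂ − 2 = 84
Two-sided p-value ≈ 0.0039
Since p ≈ 0.0039 < α = 0.05, reject H0; the data support H1.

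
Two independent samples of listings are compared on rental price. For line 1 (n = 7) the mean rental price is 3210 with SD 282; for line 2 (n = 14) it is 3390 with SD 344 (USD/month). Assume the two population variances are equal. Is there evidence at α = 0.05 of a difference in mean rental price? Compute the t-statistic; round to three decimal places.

-1.194

Let group 1 = line 1, group 2 = line 2. H0: μ_1 = μ_2; H1: μ_1 ≠ μ_2 (two-sample pooled-variance t-test, two-sided).
s_p² = [(7−1)·282² + (14−1)·344²]/(7+14−2) = 106080
t = (3210 − 3390)/√[106080·(1/7 + 1/14)] = -1.194
df = n₁ + n₂ − 2 = 19
Two-sided p-value ≈ 0.247
Since p ≈ 0.247 > α = 0.05, fail to reject H0; the data do not provide sufficient evidence against H0.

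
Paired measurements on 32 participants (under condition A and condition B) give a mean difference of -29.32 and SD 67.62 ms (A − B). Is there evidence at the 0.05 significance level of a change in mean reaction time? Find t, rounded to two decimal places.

-2.45

H0: μ_d = 0; H1: μ_d ≠ 0 (paired t-test on the differences, two-sided).
t = d̄/(s_d/√n) = -29.32/(67.62/√32) = -2.45
df = n − 1 = 31
Two-sided p-value ≈ 0.0200
Since p ≈ 0.0200 < α = 0.05, reject H0; the data support H1.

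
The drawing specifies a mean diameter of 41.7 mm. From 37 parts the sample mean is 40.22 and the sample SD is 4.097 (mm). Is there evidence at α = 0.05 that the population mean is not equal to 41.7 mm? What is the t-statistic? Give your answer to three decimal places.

H0: μ = 41.7; H1: μ ≠ 41.7 (one-sample t-test, two-sided).
t = (x̄ − μ₀)/(s/√n) = (40.22 − 41.7)/(4.097/√37) = -2.197
df = n − 1 = 36
Two-sided p-value ≈ 0.0345
Since p ≈ 0.0345 < α = 0.05, reject H0; the evidence is statistically significant.

-2.197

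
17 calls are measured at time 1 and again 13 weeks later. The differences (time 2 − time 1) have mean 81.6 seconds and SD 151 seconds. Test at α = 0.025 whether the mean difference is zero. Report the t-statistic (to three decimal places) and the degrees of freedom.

H0: μ_d = 0; H1: μ_d ≠ 0 (paired t-test on the differences, two-sided).
t = d̄/(s_d/√n) = 81.6/(151/√17) = 2.228
df = n − 1 = 16
Two-sided p-value ≈ 0.0406
Since p ≈ 0.0406 > α = 0.025, fail to reject H0; the data do not provide sufficient evidence against H0.

t = 2.228, df = 16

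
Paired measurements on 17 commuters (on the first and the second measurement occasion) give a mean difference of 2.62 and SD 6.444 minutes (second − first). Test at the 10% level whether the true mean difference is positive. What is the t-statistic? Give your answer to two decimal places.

H0: μ_d = 0; H1: μ_d > 0 (paired t-test on the differences, right-tailed).
t = d̄/(s_d/√n) = 2.62/(6.444/√17) = 1.68
df = n − 1 = 16
p-value = P(T ≥ 1.68) ≈ 0.0565
Since p ≈ 0.0565 < α = 0.1, reject H0; the data support H1.

1.68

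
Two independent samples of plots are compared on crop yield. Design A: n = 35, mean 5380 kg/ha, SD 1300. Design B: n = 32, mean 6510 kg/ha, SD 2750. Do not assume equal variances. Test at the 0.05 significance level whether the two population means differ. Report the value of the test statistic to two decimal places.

-2.12

Let group 1 = design A, group 2 = design B. H0: μ_1 = μ_2; H1: μ_1 ≠ μ_2 (Welch's two-sample t-test, two-sided).
t = (x̄_1 − x̄_2)/√(s_1²/n_1 + s_2²/n_2) = (5380 − 6510)/√(1300²/35 + 2750²/32) = -2.12
Welch–Satterthwaite df ≈ 43.31
Two-sided p-value ≈ 0.0399
Since p ≈ 0.0399 < α = 0.05, reject H0; the evidence is statistically significant.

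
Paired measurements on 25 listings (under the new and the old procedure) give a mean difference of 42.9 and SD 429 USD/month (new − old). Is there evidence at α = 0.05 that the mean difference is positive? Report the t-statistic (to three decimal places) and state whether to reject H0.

H0: μ_d = 0; H1: μ_d > 0 (paired t-test on the differences, right-tailed).
t = d̄/(s_d/√n) = 42.9/(429/√25) = 0.500
df = n − 1 = 24
p-value = P(T ≥ 0.500) ≈ 0.311
Since p ≈ 0.311 > α = 0.05, fail to reject H0; the data do not provide sufficient evidence against H0.

t = 0.500; fail to reject H0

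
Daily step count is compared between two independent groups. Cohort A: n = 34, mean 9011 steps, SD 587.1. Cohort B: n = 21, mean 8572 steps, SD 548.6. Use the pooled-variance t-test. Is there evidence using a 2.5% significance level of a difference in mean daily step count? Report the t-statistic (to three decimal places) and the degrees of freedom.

Let group 1 = cohort A, group 2 = cohort B. H0: μ_1 = μ_2; H1: μ_1 ≠ μ_2 (two-sample pooled-variance t-test, two-sided).
s_p² = [(34−1)·587.1² + (21−1)·548.6²]/(34+21−2) = 328187
t = (9011 − 8572)/√[328187·(1/34 + 1/21)] = 2.761
df = n₁ + n₂ − 2 = 53
Two-sided p-value ≈ 0.008
Since p ≈ 0.008 < α = 0.025, reject H0; the evidence is statistically significant.

t = 2.761, df = 53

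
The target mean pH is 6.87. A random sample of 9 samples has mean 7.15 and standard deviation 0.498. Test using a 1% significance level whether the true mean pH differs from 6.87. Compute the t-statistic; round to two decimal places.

1.69

H0: μ = 6.87; H1: μ ≠ 6.87 (one-sample t-test, two-sided).
t = (x̄ − μ₀)/(s/√n) = (7.15 − 6.87)/(0.498/√9) = 1.69
df = n − 1 = 8
Two-sided p-value ≈ 0.1301
Since p ≈ 0.1301 > α = 0.01, fail to reject H0; the evidence is not statistically significant.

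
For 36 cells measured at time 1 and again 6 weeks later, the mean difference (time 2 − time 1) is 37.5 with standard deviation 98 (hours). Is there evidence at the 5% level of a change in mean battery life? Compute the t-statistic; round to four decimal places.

2.2959

H0: μ_d = 0; H1: μ_d ≠ 0 (paired t-test on the differences, two-sided).
t = d̄/(s_d/√n) = 37.5/(98/√36) = 2.2959
df = n − 1 = 35
Two-sided p-value ≈ 0.028
Since p ≈ 0.028 < α = 0.05, reject H0; the evidence is statistically significant.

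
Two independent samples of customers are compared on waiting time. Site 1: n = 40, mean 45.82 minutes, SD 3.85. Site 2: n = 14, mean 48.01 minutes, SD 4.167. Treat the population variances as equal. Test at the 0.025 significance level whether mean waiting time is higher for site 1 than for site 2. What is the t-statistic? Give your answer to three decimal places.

Let group 1 = site 1, group 2 = site 2. H0: μ_1 = μ_2; H1: μ_1 > μ_2 (two-sample pooled-variance t-test, right-tailed).
s_p² = [(40−1)·3.85² + (14−1)·4.167²]/(40+14−2) = 15.4578
t = (45.82 − 48.01)/√[15.4578·(1/40 + 1/14)] = -1.794
df = n₁ + n₂ − 2 = 52
p-value = P(T ≥ -1.794) ≈ 0.9607
Since p ≈ 0.9607 > α = 0.025, fail to reject H0; the data do not provide sufficient evidence against H0.

-1.794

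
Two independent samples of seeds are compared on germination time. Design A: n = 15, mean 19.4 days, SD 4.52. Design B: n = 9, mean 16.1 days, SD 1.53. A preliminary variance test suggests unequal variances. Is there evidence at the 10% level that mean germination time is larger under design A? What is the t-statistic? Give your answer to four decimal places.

Let group 1 = design A, group 2 = design B. H0: μ_1 = μ_2; H1: μ_1 > μ_2 (Welch's two-sample t-test, right-tailed).
t = (x̄_1 − x̄_2)/√(s_1²/n_1 + s_2²/n_2) = (19.4 − 16.1)/√(4.52²/15 + 1.53²/9) = 2.5910
Welch–Satterthwaite df ≈ 18.67
p-value = P(T ≥ 2.5910) ≈ 0.009
Since p ≈ 0.009 < α = 0.1, reject H0; the data support H1.

2.5910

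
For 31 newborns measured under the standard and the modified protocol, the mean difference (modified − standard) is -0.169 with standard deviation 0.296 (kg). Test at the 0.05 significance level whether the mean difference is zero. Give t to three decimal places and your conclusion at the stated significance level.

H0: μ_d = 0; H1: μ_d ≠ 0 (paired t-test on the differences, two-sided).
t = d̄/(s_d/√n) = -0.169/(0.296/√31) = -3.179
df = n − 1 = 30
Two-sided p-value ≈ 0.003
Since p ≈ 0.003 < α = 0.05, reject H0; the evidence is statistically significant.

t = -3.179; reject H0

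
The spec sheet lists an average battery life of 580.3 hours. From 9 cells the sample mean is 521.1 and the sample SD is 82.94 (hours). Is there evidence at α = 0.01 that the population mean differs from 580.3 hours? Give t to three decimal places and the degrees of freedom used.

H0: μ = 580.3; H1: μ ≠ 580.3 (one-sample t-test, two-sided).
t = (x̄ − μ₀)/(s/√n) = (521.1 − 580.3)/(82.94/√9) = -2.141
df = n − 1 = 8
Two-sided p-value ≈ 0.0646
Since p ≈ 0.0646 > α = 0.01, fail to reject H0; the data do not provide sufficient evidence against H0.

t = -2.141, df = 8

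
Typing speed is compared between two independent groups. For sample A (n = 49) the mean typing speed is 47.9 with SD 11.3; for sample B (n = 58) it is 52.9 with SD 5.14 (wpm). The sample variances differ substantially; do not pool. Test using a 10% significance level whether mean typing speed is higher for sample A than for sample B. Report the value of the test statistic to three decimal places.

Let group 1 = sample A, group 2 = sample B. H0: μ_1 = μ_2; H1: μ_1 > μ_2 (Welch's two-sample t-test, right-tailed).
t = (x̄_1 − x̄_2)/√(s_1²/n_1 + s_2²/n_2) = (47.9 − 52.9)/√(11.3²/49 + 5.14²/58) = -2.858
Welch–Satterthwaite df ≈ 64.59
p-value = P(T ≥ -2.858) ≈ 0.997
Since p ≈ 0.997 > α = 0.1, fail to reject H0; the data do not provide sufficient evidence against H0.

-2.858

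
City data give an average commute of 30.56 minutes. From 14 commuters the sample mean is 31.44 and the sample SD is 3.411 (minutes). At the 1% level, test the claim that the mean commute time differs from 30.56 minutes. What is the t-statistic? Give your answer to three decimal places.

H0: μ = 30.56; H1: μ ≠ 30.56 (one-sample t-test, two-sided).
t = (x̄ − μ₀)/(s/√n) = (31.44 − 30.56)/(3.411/√14) = 0.965
df = n − 1 = 13
Two-sided p-value ≈ 0.3520
Since p ≈ 0.3520 > α = 0.01, fail to reject H0; the data do not provide sufficient evidence against H0.

0.965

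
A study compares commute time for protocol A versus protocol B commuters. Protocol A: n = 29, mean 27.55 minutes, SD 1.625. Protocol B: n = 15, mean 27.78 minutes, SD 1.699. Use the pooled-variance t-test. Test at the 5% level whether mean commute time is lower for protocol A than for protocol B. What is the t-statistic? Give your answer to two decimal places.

Let group 1 = protocol A, group 2 = protocol B. H0: μ_1 = μ_2; H1: μ_1 < μ_2 (two-sample pooled-variance t-test, left-tailed).
s_p² = [(29−1)·1.625² + (15−1)·1.699²]/(29+15−2) = 2.72262
t = (27.55 − 27.78)/√[2.72262·(1/29 + 1/15)] = -0.44
df = n₁ + n₂ − 2 = 42
p-value = P(T ≤ -0.44) ≈ 0.332
Since p ≈ 0.332 > α = 0.05, fail to reject H0; the data do not provide sufficient evidence against H0.

-0.44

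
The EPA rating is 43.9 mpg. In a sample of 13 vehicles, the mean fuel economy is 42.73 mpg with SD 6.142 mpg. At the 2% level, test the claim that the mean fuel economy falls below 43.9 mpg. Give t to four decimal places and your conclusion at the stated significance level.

t = -0.6868; fail to reject H0

H0: μ = 43.9; H1: μ < 43.9 (one-sample t-test, left-tailed).
t = (x̄ − μ₀)/(s/√n) = (42.73 − 43.9)/(6.142/√13) = -0.6868
df = n − 1 = 12
p-value = P(T ≤ -0.6868) ≈ 0.253
Since p ≈ 0.253 > α = 0.02, fail to reject H0; the evidence is not statistically significant.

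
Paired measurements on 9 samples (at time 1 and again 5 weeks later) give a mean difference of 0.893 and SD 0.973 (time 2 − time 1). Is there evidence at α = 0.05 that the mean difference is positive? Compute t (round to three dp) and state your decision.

H0: μ_d = 0; H1: μ_d > 0 (paired t-test on the differences, right-tailed).
t = d̄/(s_d/√n) = 0.893/(0.973/√9) = 2.753
df = n − 1 = 8
p-value = P(T ≥ 2.753) ≈ 0.012
Since p ≈ 0.012 < α = 0.05, reject H0; the evidence is statistically significant.

t = 2.753; reject H0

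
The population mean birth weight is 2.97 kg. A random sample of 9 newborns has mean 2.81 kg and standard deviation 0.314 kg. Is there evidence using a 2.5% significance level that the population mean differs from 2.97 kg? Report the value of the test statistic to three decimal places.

H0: μ = 2.97; H1: μ ≠ 2.97 (one-sample t-test, two-sided).
t = (x̄ − μ₀)/(s/√n) = (2.81 − 2.97)/(0.314/√9) = -1.529
df = n − 1 = 8
Two-sided p-value ≈ 0.165
Since p ≈ 0.165 > α = 0.025, fail to reject H0; the evidence is not statistically significant.

-1.529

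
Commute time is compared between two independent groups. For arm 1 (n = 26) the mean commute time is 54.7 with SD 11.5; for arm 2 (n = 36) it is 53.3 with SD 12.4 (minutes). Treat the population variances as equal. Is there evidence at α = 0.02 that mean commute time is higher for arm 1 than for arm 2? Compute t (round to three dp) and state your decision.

t = 0.452; fail to reject H0

Let group 1 = arm 1, group 2 = arm 2. H0: μ_1 = μ_2; H1: μ_1 > μ_2 (two-sample pooled-variance t-test, right-tailed).
s_p² = [(26−1)·11.5² + (36−1)·12.4²]/(26+36−2) = 144.798
t = (54.7 − 53.3)/√[144.798·(1/26 + 1/36)] = 0.452
df = n₁ + n₂ − 2 = 60
p-value = P(T ≥ 0.452) ≈ 0.326
Since p ≈ 0.326 > α = 0.02, fail to reject H0; the evidence is not statistically significant.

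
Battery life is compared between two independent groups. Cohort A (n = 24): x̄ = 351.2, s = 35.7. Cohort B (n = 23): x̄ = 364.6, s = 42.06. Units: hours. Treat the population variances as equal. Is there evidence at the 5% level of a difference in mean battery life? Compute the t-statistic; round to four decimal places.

-1.1793

Let group 1 = cohort A, group 2 = cohort B. H0: μ_1 = μ_2; H1: μ_1 ≠ μ_2 (two-sample pooled-variance t-test, two-sided).
s_p² = [(24−1)·35.7² + (23−1)·42.06²]/(24+23−2) = 1516.27
t = (351.2 − 364.6)/√[1516.27·(1/24 + 1/23)] = -1.1793
df = n₁ + n₂ − 2 = 45
Two-sided p-value ≈ 0.2445
Since p ≈ 0.2445 > α = 0.05, fail to reject H0; the evidence is not statistically significant.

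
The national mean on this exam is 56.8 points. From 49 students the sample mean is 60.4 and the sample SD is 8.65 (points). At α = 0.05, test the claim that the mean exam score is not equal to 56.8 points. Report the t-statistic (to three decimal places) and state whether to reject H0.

t = 2.913; reject H0

H0: μ = 56.8; H1: μ ≠ 56.8 (one-sample t-test, two-sided).
t = (x̄ − μ₀)/(s/√n) = (60.4 − 56.8)/(8.65/√49) = 2.913
df = n − 1 = 48
Two-sided p-value ≈ 0.0054
Since p ≈ 0.0054 < α = 0.05, reject H0; the evidence is statistically significant.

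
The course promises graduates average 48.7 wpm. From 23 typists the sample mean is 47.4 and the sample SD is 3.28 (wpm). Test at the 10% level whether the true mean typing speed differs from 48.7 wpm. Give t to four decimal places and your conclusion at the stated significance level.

t = -1.9008; reject H0

H0: μ = 48.7; H1: μ ≠ 48.7 (one-sample t-test, two-sided).
t = (x̄ − μ₀)/(s/√n) = (47.4 − 48.7)/(3.28/√23) = -1.9008
df = n − 1 = 22
Two-sided p-value ≈ 0.071
Since p ≈ 0.071 < α = 0.1, reject H0; the evidence is statistically significant.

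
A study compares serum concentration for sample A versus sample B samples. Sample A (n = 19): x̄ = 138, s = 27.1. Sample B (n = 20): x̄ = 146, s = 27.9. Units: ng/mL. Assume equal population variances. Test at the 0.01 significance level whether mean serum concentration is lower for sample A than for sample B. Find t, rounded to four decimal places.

Let group 1 = sample A, group 2 = sample B. H0: μ_1 = μ_2; H1: μ_1 < μ_2 (two-sample pooled-variance t-test, left-tailed).
s_p² = [(19−1)·27.1² + (20−1)·27.9²]/(19+20−2) = 757.005
t = (138 − 146)/√[757.005·(1/19 + 1/20)] = -0.9076
df = n₁ + n₂ − 2 = 37
p-value = P(T ≤ -0.9076) ≈ 0.1850
Since p ≈ 0.1850 > α = 0.01, fail to reject H0; the data do not provide sufficient evidence against H0.

-0.9076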